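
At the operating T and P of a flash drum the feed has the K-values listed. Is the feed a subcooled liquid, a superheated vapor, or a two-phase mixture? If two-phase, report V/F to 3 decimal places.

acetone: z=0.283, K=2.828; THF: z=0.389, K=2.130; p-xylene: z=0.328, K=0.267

two-phase, V/F = 0.680

ΣzᵢKᵢ = 1.716; Σzᵢ/Kᵢ = 1.511.
Both exceed 1, so a two-phase solution exists.
Newton iteration, ψ⁰ = 0.32:
  ψ = 0.320: g = 0.3351, g' = -0.945 → ψ = 0.675
  ψ = 0.675: g = 0.0055, g' = -1.039 → ψ = 0.680
Converged at ψ = 0.680.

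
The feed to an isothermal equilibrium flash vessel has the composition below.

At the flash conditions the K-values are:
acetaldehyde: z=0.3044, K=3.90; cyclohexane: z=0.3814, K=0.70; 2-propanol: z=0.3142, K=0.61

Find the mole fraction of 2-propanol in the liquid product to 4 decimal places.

x_2-propanol = 0.4207

Let ψ = V/F and solve Σ zᵢ(Kᵢ−1)/(1+ψ(Kᵢ−1)) = 0.
Feasibility: ΣzᵢKᵢ = 1.6458, Σzᵢ/Kᵢ = 1.1380 — both > 1, two phases present.
Newton iteration, ψ⁰ = 0.37:
  ψ = 0.3700: g = 0.15393, g' = -0.7044 → ψ = 0.5885
  ψ = 0.5885: g = 0.02814, g' = -0.4806 → ψ = 0.6471
  ψ = 0.6471: g = 0.00100, g' = -0.4477 → ψ = 0.6493
Converged at ψ = 0.6493.
Compositions from xᵢ = zᵢ/(1+ψ(Kᵢ−1)), yᵢ = Kᵢxᵢ:
  acetaldehyde: x = 0.1056, y = 0.4118
  cyclohexane: x = 0.4737, y = 0.3316
  2-propanol: x = 0.4207, y = 0.2567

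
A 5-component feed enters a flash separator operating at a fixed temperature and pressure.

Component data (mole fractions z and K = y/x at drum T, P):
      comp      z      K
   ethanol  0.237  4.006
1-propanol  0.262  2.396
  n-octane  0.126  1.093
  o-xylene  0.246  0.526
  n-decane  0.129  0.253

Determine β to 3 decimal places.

β = 0.760

Material balance + equilibrium reduce to Σ zᵢ(Kᵢ−1)/(1+β(Kᵢ−1)) = 0.
Feasibility: ΣzᵢKᵢ = 1.877, Σzᵢ/Kᵢ = 1.261 — both > 1, two phases present.
Iterate (Newton) starting at β = 0.5:
  β = 0.500: g = 0.2046, g' = -0.798 → β = 0.756
  β = 0.756: g = 0.0032, g' = -0.836 → β = 0.760
Converged at β = 0.760.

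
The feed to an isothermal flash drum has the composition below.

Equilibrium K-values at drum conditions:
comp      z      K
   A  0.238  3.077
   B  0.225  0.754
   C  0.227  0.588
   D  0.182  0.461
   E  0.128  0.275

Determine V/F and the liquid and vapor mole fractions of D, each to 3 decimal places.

V/F = 0.161, x_D = 0.199, y_D = 0.092

Rachford–Rice: g(V/F) = Σ zᵢ(Kᵢ−1)/(1+V/F(Kᵢ−1)) = 0.
Feasibility: ΣzᵢKᵢ = 1.155, Σzᵢ/Kᵢ = 1.622 — both > 1, two phases present.
Iterate (Newton) starting at V/F = 0.4:
  V/F = 0.400: g = -0.1591, g' = -0.598 → V/F = 0.134
  V/F = 0.134: g = 0.0221, g' = -0.830 → V/F = 0.160
  V/F = 0.160: g = 0.0006, g' = -0.786 → V/F = 0.161
Converged at V/F = 0.161.
Compositions from xᵢ = zᵢ/(1+V/F(Kᵢ−1)), yᵢ = Kᵢxᵢ:
  A: x = 0.178, y = 0.549
  B: x = 0.234, y = 0.177
  C: x = 0.243, y = 0.143
  D: x = 0.199, y = 0.092
  E: x = 0.145, y = 0.040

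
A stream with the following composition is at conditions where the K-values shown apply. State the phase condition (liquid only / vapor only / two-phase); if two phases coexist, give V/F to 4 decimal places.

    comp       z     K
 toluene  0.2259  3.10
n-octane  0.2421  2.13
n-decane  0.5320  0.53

two-phase, V/F = 0.6467

ΣzᵢKᵢ = 1.4979; Σzᵢ/Kᵢ = 1.1903.
Both exceed 1, so a two-phase solution exists.
Let ψ = V/F and solve Σ zᵢ(Kᵢ−1)/(1+ψ(Kᵢ−1)) = 0.
Newton iteration, ψ⁰ = 0.5:
  ψ = 0.5000: g = 0.07937, g' = -0.5641 → ψ = 0.6407
  ψ = 0.6407: g = 0.00317, g' = -0.5257 → ψ = 0.6467
Converged at ψ = 0.6467.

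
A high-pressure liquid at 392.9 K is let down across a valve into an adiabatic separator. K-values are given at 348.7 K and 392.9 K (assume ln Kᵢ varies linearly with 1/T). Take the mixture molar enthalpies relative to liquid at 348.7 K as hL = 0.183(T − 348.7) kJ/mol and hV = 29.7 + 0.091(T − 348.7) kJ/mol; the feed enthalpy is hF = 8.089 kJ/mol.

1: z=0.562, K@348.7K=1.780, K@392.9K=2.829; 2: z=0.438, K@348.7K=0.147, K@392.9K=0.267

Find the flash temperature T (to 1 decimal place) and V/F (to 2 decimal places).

T = 357.5 K, V/F = 0.22

Adiabatic flash: solve Rachford–Rice at each trial T, then check hF = ψ·hV(T) + (1−ψ)·hL(T).
  T = 348.7 K: K = (1.780, 0.147), RR gives ψ = 0.097, H_out = 2.890 kJ/mol
  T = 392.9 K: K = (2.829, 0.267), RR gives ψ = 0.527, H_out = 21.604 kJ/mol
  T = 370.8 K: K = (2.275, 0.202), RR gives ψ = 0.360, H_out = 14.018 kJ/mol
  T = 359.8 K: K = (2.021, 0.173), RR gives ψ = 0.251, H_out = 9.223 kJ/mol
  T = 354.2 K: K = (1.898, 0.160), RR gives ψ = 0.181, H_out = 6.283 kJ/mol
  T = 357.0 K: K = (1.959, 0.166), RR gives ψ = 0.217, H_out = 7.807 kJ/mol
  T = 358.4 K: K = (1.990, 0.170), RR gives ψ = 0.234, H_out = 8.527 kJ/mol
Linear interpolation between T = 357.0 (H_out = 7.807) and T = 358.4 (H_out = 8.527) on hF = 8.089 gives T ≈ 357.5 K, at which ψ = 0.22.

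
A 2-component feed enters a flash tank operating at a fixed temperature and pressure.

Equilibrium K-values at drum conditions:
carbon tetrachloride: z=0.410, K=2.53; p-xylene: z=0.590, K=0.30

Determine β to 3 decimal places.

β = 0.200

Let β = V/F and solve Σ zᵢ(Kᵢ−1)/(1+β(Kᵢ−1)) = 0.
Feasibility: ΣzᵢKᵢ = 1.214, Σzᵢ/Kᵢ = 2.129 — both > 1, two phases present.
Binary case is linear: z₁(K₁−1)(1+β(K₂−1)) + z₂(K₂−1)(1+β(K₁−1)) = 0
⇒ β = [z₁(K₁−1)+z₂(K₂−1)] / [−(K₁−1)(K₂−1)] = 0.2143/1.0710 = 0.200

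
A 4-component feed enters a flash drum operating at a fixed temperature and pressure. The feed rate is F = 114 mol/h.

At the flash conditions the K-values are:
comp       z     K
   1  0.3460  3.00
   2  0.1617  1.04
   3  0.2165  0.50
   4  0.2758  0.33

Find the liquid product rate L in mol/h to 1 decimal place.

Rachford–Rice: g(V/F) = Σ zᵢ(Kᵢ−1)/(1+V/F(Kᵢ−1)) = 0.
g(0) = ΣzᵢKᵢ − 1 = 0.4054 and g(1) = 1 − Σzᵢ/Kᵢ = -0.5396, so a root lies in (0, 1).
Iterate (Newton) starting at V/F = 0.5:
  V/F = 0.5000: g = -0.06987, g' = -0.7224 → V/F = 0.4033
  V/F = 0.4033: g = 0.00062, g' = -0.7417 → V/F = 0.4041
Converged at V/F = 0.4041.
Then V = V/F·F = 0.4041·114 = 46.1 mol/h and L = F − V = 67.9 mol/h.

L = 67.9 mol/h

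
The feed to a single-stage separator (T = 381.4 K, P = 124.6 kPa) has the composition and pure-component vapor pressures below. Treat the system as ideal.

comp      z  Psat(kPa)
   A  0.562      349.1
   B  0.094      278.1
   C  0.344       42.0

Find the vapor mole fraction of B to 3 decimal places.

Raoult's law: Kᵢ = Pᵢˢᵃᵗ/P = Pᵢˢᵃᵗ/124.6.
  K_A = 349.1/124.6 = 2.80177, K_B = 278.1/124.6 = 2.23194, K_C = 42.0/124.6 = 0.33708
Let ψ = V/F and solve Σ zᵢ(Kᵢ−1)/(1+ψ(Kᵢ−1)) = 0.
Feasibility: ΣzᵢKᵢ = 1.900, Σzᵢ/Kᵢ = 1.263 — both > 1, two phases present.
Newton iteration, ψ⁰ = 0.52:
  ψ = 0.520: g = 0.2454, g' = -0.891 → ψ = 0.795
  ψ = 0.795: g = -0.0076, g' = -1.021 → ψ = 0.788
Converged at ψ = 0.788.
Compositions from xᵢ = zᵢ/(1+ψ(Kᵢ−1)), yᵢ = Kᵢxᵢ:
  A: x = 0.232, y = 0.651
  B: x = 0.048, y = 0.106
  C: x = 0.720, y = 0.243

y_B = 0.106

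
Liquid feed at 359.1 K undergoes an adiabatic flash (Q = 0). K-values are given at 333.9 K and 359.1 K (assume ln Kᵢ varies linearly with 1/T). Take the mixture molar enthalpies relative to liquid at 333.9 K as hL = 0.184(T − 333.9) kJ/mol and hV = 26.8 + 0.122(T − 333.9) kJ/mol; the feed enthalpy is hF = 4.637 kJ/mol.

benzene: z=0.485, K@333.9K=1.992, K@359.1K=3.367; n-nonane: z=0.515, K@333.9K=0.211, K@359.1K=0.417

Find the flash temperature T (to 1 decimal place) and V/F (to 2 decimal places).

T = 336.2 K, V/F = 0.16

Adiabatic flash: solve Rachford–Rice at each trial T, then check hF = ψ·hV(T) + (1−ψ)·hL(T).
  T = 333.9 K: K = (1.992, 0.211), RR gives ψ = 0.096, H_out = 2.561 kJ/mol
  T = 359.1 K: K = (3.367, 0.417), RR gives ψ = 0.614, H_out = 20.141 kJ/mol
  T = 346.5 K: K = (2.615, 0.300), RR gives ψ = 0.374, H_out = 12.055 kJ/mol
  T = 340.2 K: K = (2.288, 0.253), RR gives ψ = 0.249, H_out = 7.735 kJ/mol
  T = 337.0 K: K = (2.134, 0.231), RR gives ψ = 0.176, H_out = 5.260 kJ/mol
  T = 335.4 K: K = (2.060, 0.220), RR gives ψ = 0.136, H_out = 3.911 kJ/mol
  T = 336.2 K: K = (2.097, 0.225), RR gives ψ = 0.157, H_out = 4.597 kJ/mol
Linear interpolation between T = 336.2 (H_out = 4.597) and T = 337.0 (H_out = 5.260) on hF = 4.637 gives T ≈ 336.2 K, at which ψ = 0.16.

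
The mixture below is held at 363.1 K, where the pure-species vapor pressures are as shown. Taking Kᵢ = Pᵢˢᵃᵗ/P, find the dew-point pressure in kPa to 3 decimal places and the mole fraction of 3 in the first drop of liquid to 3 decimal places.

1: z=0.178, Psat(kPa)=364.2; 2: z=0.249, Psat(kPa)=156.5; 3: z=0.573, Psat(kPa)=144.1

Pdew = 165.120 kPa, x_3 = 0.657

At the dew point ψ → 1, so Σzᵢ/Kᵢ = 1 with Kᵢ = Pᵢˢᵃᵗ/P ⇒ 1/P = Σzᵢ/Pᵢˢᵃᵗ.
1/P = 0.178/364.2 + 0.249/156.5 + 0.573/144.1 = 0.006056 ⇒ P = 165.120 kPa
xᵢ = zᵢP/Pᵢˢᵃᵗ ⇒ x_3 = 0.573·165.120/144.1 = 0.657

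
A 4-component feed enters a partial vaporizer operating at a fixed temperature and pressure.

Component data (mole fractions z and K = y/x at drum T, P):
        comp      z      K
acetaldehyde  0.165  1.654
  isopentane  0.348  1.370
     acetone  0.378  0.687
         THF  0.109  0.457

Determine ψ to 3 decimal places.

ψ = 0.327

Material balance + equilibrium reduce to Σ zᵢ(Kᵢ−1)/(1+ψ(Kᵢ−1)) = 0.
g(0) = ΣzᵢKᵢ − 1 = 0.059 and g(1) = 1 − Σzᵢ/Kᵢ = -0.143, so a root lies in (0, 1).
Iterate (Newton) starting at ψ = 0.7:
  ψ = 0.700: g = -0.0707, g' = -0.208 → ψ = 0.360
  ψ = 0.360: g = -0.0058, g' = -0.180 → ψ = 0.327
Converged at ψ = 0.327.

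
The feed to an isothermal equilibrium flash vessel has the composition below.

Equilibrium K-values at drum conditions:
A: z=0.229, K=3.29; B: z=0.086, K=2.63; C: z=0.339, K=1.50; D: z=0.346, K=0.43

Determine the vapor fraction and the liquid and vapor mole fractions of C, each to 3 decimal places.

Rachford–Rice: g(ψ) = Σ zᵢ(Kᵢ−1)/(1+ψ(Kᵢ−1)) = 0.
Feasibility: ΣzᵢKᵢ = 1.637, Σzᵢ/Kᵢ = 1.133 — both > 1, two phases present.
Newton–Raphson from ψ = 0.62:
  ψ = 0.620: g = 0.1108, g' = -0.580 → ψ = 0.811
  ψ = 0.811: g = -0.0023, g' = -0.621 → ψ = 0.807
Converged at ψ = 0.807.
Compositions from xᵢ = zᵢ/(1+ψ(Kᵢ−1)), yᵢ = Kᵢxᵢ:
  A: x = 0.080, y = 0.264
  B: x = 0.037, y = 0.098
  C: x = 0.242, y = 0.362
  D: x = 0.641, y = 0.276

ψ = 0.807, x_C = 0.242, y_C = 0.362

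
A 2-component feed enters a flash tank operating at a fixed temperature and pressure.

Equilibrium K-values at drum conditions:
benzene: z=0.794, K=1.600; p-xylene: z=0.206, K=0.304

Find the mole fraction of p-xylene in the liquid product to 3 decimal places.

Let β = V/F and solve Σ zᵢ(Kᵢ−1)/(1+β(Kᵢ−1)) = 0.
Feasibility: ΣzᵢKᵢ = 1.333, Σzᵢ/Kᵢ = 1.174 — both > 1, two phases present.
Binary case is linear: z₁(K₁−1)(1+β(K₂−1)) + z₂(K₂−1)(1+β(K₁−1)) = 0
⇒ β = [z₁(K₁−1)+z₂(K₂−1)] / [−(K₁−1)(K₂−1)] = 0.3330/0.4176 = 0.797
Compositions from xᵢ = zᵢ/(1+β(Kᵢ−1)), yᵢ = Kᵢxᵢ:
  benzene: x = 0.537, y = 0.859
  p-xylene: x = 0.463, y = 0.141

x_p-xylene = 0.463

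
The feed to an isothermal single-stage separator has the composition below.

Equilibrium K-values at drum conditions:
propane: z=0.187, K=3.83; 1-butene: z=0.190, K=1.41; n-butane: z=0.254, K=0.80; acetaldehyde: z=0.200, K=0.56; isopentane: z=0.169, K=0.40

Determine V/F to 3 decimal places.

Rachford–Rice: g(V/F) = Σ zᵢ(Kᵢ−1)/(1+V/F(Kᵢ−1)) = 0.
Check two-phase: ΣzᵢKᵢ = 1.367 > 1 and Σzᵢ/Kᵢ = 1.281 > 1, so g(0) = 0.367 > 0 and g(1) = -0.281 < 0.
Newton–Raphson from V/F = 0.5:
  V/F = 0.500: g = -0.0303, g' = -0.479 → V/F = 0.437
  V/F = 0.437: g = 0.0008, g' = -0.506 → V/F = 0.438
Converged at V/F = 0.438.

V/F = 0.438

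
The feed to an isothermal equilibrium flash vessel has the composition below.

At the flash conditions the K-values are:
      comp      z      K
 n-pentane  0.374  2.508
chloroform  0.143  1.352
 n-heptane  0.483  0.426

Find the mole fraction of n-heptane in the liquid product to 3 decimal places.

Rachford–Rice: g(V/F) = Σ zᵢ(Kᵢ−1)/(1+V/F(Kᵢ−1)) = 0.
Feasibility: ΣzᵢKᵢ = 1.337, Σzᵢ/Kᵢ = 1.389 — both > 1, two phases present.
Iterate (Newton) starting at V/F = 0.52:
  V/F = 0.520: g = -0.0365, g' = -0.603 → V/F = 0.459
Converged at V/F = 0.459.
Compositions from xᵢ = zᵢ/(1+V/F(Kᵢ−1)), yᵢ = Kᵢxᵢ:
  n-pentane: x = 0.221, y = 0.554
  chloroform: x = 0.123, y = 0.166
  n-heptane: x = 0.656, y = 0.279

x_n-heptane = 0.656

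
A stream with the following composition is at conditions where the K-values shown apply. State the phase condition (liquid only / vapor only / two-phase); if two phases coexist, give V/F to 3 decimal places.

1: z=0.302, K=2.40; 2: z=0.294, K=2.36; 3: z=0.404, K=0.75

vapor only

ΣzᵢKᵢ = 1.722; Σzᵢ/Kᵢ = 0.789.
Since Σzᵢ/Kᵢ < 1 the mixture is above its dew point — single vapor phase.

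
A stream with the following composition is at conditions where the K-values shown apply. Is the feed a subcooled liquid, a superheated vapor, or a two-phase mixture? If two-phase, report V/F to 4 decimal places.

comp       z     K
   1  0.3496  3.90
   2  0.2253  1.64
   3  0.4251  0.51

two-phase, V/F = 0.8995

ΣzᵢKᵢ = 1.9497; Σzᵢ/Kᵢ = 1.0605.
Both exceed 1, so a two-phase solution exists.
Material balance + equilibrium reduce to Σ zᵢ(Kᵢ−1)/(1+ψ(Kᵢ−1)) = 0.
Newton–Raphson from ψ = 0.5:
  ψ = 0.5000: g = 0.24716, g' = -0.7218 → ψ = 0.8424
  ψ = 0.8424: g = 0.03343, g' = -0.5830 → ψ = 0.8997
  ψ = 0.8997: g = -0.00015, g' = -0.5893 → ψ = 0.8995
Converged at ψ = 0.8995.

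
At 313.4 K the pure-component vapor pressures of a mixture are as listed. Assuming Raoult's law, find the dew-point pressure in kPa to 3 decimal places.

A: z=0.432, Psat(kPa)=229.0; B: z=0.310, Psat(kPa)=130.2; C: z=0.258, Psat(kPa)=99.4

At the dew point ψ → 1, so Σzᵢ/Kᵢ = 1 with Kᵢ = Pᵢˢᵃᵗ/P ⇒ 1/P = Σzᵢ/Pᵢˢᵃᵗ.
1/P = 0.432/229.0 + 0.310/130.2 + 0.258/99.4 = 0.006863 ⇒ P = 145.709 kPa

Pdew = 145.709 kPa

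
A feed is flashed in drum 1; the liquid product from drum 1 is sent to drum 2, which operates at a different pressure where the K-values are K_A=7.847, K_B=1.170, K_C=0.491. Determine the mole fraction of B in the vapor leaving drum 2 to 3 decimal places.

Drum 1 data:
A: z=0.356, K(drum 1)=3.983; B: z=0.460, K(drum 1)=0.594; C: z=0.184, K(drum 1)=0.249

y_B (drum 2) = 0.585

Drum 1:
Let ψ₁ = V/F and solve Σ zᵢ(Kᵢ−1)/(1+ψ₁(Kᵢ−1)) = 0.
Feasibility: ΣzᵢKᵢ = 1.737, Σzᵢ/Kᵢ = 1.603 — both > 1, two phases present.
Newton iteration, ψ₁⁰ = 0.5:
  ψ₁ = 0.500: g = -0.0294, g' = -0.896 → ψ₁ = 0.467
  ψ₁ = 0.467: g = 0.0003, g' = -0.915 → ψ₁ = 0.468
Converged at ψ₁ = 0.468.
Drum-1 compositions:
  A: x = 0.149, y = 0.592
  B: x = 0.568, y = 0.337
  C: x = 0.284, y = 0.071
Drum-2 feed = drum-1 liquid: z₂ = (0.1487, 0.5678, 0.2836).
Drum 2:
Rachford–Rice: g(ψ₂) = Σ zᵢ(Kᵢ−1)/(1+ψ₂(Kᵢ−1)) = 0.
Feasibility: ΣzᵢKᵢ = 1.970, Σzᵢ/Kᵢ = 1.082 — both > 1, two phases present.
Newton iteration, ψ₂⁰ = 0.64:
  ψ₂ = 0.640: g = 0.0621, g' = -0.416 → ψ₂ = 0.789
  ψ₂ = 0.789: g = 0.0027, g' = -0.388 → ψ₂ = 0.796
Converged at ψ₂ = 0.796.
  A: x = 0.023, y = 0.181
  B: x = 0.500, y = 0.585
  C: x = 0.477, y = 0.234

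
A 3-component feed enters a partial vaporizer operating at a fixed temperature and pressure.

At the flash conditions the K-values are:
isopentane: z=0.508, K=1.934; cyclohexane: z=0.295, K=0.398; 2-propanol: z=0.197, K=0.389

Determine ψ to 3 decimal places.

Newton–Raphson from ψ = 0.44:
  ψ = 0.440: g = -0.0699, g' = -0.558 → ψ = 0.315
  ψ = 0.315: g = -0.0014, g' = -0.540 → ψ = 0.312
Converged at ψ = 0.312.

ψ = 0.312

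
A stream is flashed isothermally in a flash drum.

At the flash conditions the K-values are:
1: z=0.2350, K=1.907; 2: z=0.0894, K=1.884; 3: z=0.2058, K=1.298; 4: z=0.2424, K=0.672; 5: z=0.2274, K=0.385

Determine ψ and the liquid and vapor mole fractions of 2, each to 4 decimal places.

ψ = 0.3783, x_2 = 0.0670, y_2 = 0.1262

Rachford–Rice: g(ψ) = Σ zᵢ(Kᵢ−1)/(1+ψ(Kᵢ−1)) = 0.
Feasibility: ΣzᵢKᵢ = 1.1341, Σzᵢ/Kᵢ = 1.2806 — both > 1, two phases present.
Newton iteration, ψ⁰ = 0.5:
  ψ = 0.5000: g = -0.04223, g' = -0.3556 → ψ = 0.3812
  ψ = 0.3812: g = -0.00099, g' = -0.3414 → ψ = 0.3783
Converged at ψ = 0.3783.
Compositions from xᵢ = zᵢ/(1+ψ(Kᵢ−1)), yᵢ = Kᵢxᵢ:
  1: x = 0.1750, y = 0.3337
  2: x = 0.0670, y = 0.1262
  3: x = 0.1849, y = 0.2401
  4: x = 0.2767, y = 0.1860
  5: x = 0.2964, y = 0.1141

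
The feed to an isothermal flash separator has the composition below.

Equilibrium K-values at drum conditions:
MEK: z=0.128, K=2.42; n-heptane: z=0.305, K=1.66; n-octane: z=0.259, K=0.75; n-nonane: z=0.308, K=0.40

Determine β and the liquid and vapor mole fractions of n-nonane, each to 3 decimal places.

Material balance + equilibrium reduce to Σ zᵢ(Kᵢ−1)/(1+β(Kᵢ−1)) = 0.
Check two-phase: ΣzᵢKᵢ = 1.134 > 1 and Σzᵢ/Kᵢ = 1.352 > 1, so g(0) = 0.134 > 0 and g(1) = -0.352 < 0.
Iterate (Newton) starting at β = 0.3:
  β = 0.300: g = 0.0001, g' = -0.403 → β = 0.300
Converged at β = 0.300.
Compositions from xᵢ = zᵢ/(1+β(Kᵢ−1)), yᵢ = Kᵢxᵢ:
  MEK: x = 0.090, y = 0.217
  n-heptane: x = 0.255, y = 0.423
  n-octane: x = 0.280, y = 0.210
  n-nonane: x = 0.376, y = 0.150

β = 0.300, x_n-nonane = 0.376, y_n-nonane = 0.150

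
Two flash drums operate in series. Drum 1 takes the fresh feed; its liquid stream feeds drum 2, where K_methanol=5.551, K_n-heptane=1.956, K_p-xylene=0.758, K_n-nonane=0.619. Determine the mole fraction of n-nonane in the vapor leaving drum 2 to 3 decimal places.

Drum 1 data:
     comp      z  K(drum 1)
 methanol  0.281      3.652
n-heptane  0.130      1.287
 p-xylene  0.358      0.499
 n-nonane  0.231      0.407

y_n-nonane (drum 2) = 0.231

Drum 1:
Rachford–Rice: g(ψ₁) = Σ zᵢ(Kᵢ−1)/(1+ψ₁(Kᵢ−1)) = 0.
g(0) = ΣzᵢKᵢ − 1 = 0.466 and g(1) = 1 − Σzᵢ/Kᵢ = -0.463, so a root lies in (0, 1).
Newton–Raphson from ψ₁ = 0.7:
  ψ₁ = 0.700: g = -0.2185, g' = -0.700 → ψ₁ = 0.388
Converged at ψ₁ = 0.388.
Drum-1 compositions:
  methanol: x = 0.138, y = 0.506
  n-heptane: x = 0.117, y = 0.151
  p-xylene: x = 0.444, y = 0.222
  n-nonane: x = 0.300, y = 0.122
Drum-2 feed = drum-1 liquid: z₂ = (0.1384, 0.1170, 0.4445, 0.3001).
Drum 2:
Rachford–Rice: g(ψ₂) = Σ zᵢ(Kᵢ−1)/(1+ψ₂(Kᵢ−1)) = 0.
g(0) = ΣzᵢKᵢ − 1 = 0.520 and g(1) = 1 − Σzᵢ/Kᵢ = -0.156, so a root lies in (0, 1).
Iterate (Newton) starting at ψ₂ = 0.59:
  ψ₂ = 0.590: g = -0.0305, g' = -0.363 → ψ₂ = 0.506
  ψ₂ = 0.506: g = 0.0020, g' = -0.412 → ψ₂ = 0.511
Converged at ψ₂ = 0.511.
  methanol: x = 0.042, y = 0.231
  n-heptane: x = 0.079, y = 0.154
  p-xylene: x = 0.507, y = 0.384
  n-nonane: x = 0.373, y = 0.231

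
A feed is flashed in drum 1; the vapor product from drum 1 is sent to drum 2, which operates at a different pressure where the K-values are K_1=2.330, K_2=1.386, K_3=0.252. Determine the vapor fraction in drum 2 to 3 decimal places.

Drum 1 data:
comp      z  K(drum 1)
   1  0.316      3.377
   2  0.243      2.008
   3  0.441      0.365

Drum 1:
Material balance + equilibrium reduce to Σ zᵢ(Kᵢ−1)/(1+ψ₁(Kᵢ−1)) = 0.
Check two-phase: ΣzᵢKᵢ = 1.716 > 1 and Σzᵢ/Kᵢ = 1.423 > 1, so g(0) = 0.716 > 0 and g(1) = -0.423 < 0.
Iterate (Newton) starting at ψ₁ = 0.5:
  ψ₁ = 0.500: g = 0.0958, g' = -0.864 → ψ₁ = 0.611
Converged at ψ₁ = 0.611.
Drum-1 compositions:
  1: x = 0.129, y = 0.435
  2: x = 0.150, y = 0.302
  3: x = 0.721, y = 0.263
Drum-2 feed = drum-1 vapor: z₂ = (0.4350, 0.3019, 0.2631).
Drum 2:
Let ψ₂ = V/F and solve Σ zᵢ(Kᵢ−1)/(1+ψ₂(Kᵢ−1)) = 0.
Feasibility: ΣzᵢKᵢ = 1.498, Σzᵢ/Kᵢ = 1.449 — both > 1, two phases present.
Newton–Raphson from ψ₂ = 0.35:
  ψ₂ = 0.350: g = 0.2308, g' = -0.663 → ψ₂ = 0.698
  ψ₂ = 0.698: g = -0.0200, g' = -0.879 → ψ₂ = 0.675
Converged at ψ₂ = 0.675.
  1: x = 0.229, y = 0.534
  2: x = 0.240, y = 0.332
  3: x = 0.531, y = 0.134

V/F (drum 2) = 0.675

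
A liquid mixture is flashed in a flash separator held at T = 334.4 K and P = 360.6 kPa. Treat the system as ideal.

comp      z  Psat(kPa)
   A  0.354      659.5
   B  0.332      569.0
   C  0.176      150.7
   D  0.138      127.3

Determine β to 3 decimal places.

β = 0.673

Raoult's law: Kᵢ = Pᵢˢᵃᵗ/P = Pᵢˢᵃᵗ/360.6.
  K_A = 659.5/360.6 = 1.82890, K_B = 569.0/360.6 = 1.57793, K_C = 150.7/360.6 = 0.41791, K_D = 127.3/360.6 = 0.35302
Rachford–Rice: g(β) = Σ zᵢ(Kᵢ−1)/(1+β(Kᵢ−1)) = 0.
Check two-phase: ΣzᵢKᵢ = 1.294 > 1 and Σzᵢ/Kᵢ = 1.216 > 1, so g(0) = 0.294 > 0 and g(1) = -0.216 < 0.
Newton–Raphson from β = 0.5:
  β = 0.500: g = 0.0798, g' = -0.433 → β = 0.684
  β = 0.684: g = -0.0058, g' = -0.507 → β = 0.673
Converged at β = 0.673.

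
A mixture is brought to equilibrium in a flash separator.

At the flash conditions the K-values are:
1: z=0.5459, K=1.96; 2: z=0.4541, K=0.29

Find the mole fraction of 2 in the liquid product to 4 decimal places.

Let ψ = V/F and solve Σ zᵢ(Kᵢ−1)/(1+ψ(Kᵢ−1)) = 0.
g(0) = ΣzᵢKᵢ − 1 = 0.2017 and g(1) = 1 − Σzᵢ/Kᵢ = -0.8444, so a root lies in (0, 1).
Binary case is linear: z₁(K₁−1)(1+ψ(K₂−1)) + z₂(K₂−1)(1+ψ(K₁−1)) = 0
⇒ ψ = [z₁(K₁−1)+z₂(K₂−1)] / [−(K₁−1)(K₂−1)] = 0.20165/0.68160 = 0.2959
Compositions from xᵢ = zᵢ/(1+ψ(Kᵢ−1)), yᵢ = Kᵢxᵢ:
  1: x = 0.4251, y = 0.8333
  2: x = 0.5749, y = 0.1667

x_2 = 0.5749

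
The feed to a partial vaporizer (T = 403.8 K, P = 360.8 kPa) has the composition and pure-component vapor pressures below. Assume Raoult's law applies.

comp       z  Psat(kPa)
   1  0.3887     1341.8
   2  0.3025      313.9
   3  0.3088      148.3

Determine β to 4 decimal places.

Raoult's law: Kᵢ = Pᵢˢᵃᵗ/P = Pᵢˢᵃᵗ/360.8.
  K_1 = 1341.8/360.8 = 3.718958, K_2 = 313.9/360.8 = 0.870011, K_3 = 148.3/360.8 = 0.411031
Iterate (Newton) starting at β = 0.45:
  β = 0.4500: g = 0.18608, g' = -0.7853 → β = 0.6870
  β = 0.6870: g = 0.01988, g' = -0.6577 → β = 0.7172
Converged at β = 0.7172.

β = 0.7172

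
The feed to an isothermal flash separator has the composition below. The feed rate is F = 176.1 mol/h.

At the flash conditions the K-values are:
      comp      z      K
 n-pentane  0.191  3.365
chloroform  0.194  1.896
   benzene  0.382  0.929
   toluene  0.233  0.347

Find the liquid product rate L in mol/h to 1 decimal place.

Iterate (Newton) starting at ψ = 0.5:
  ψ = 0.500: g = 0.0730, g' = -0.520 → ψ = 0.640
  ψ = 0.640: g = 0.0001, g' = -0.527 → ψ = 0.641
Converged at ψ = 0.641.
Then V = ψ·F = 0.6407·176.1 = 112.8 mol/h and L = F − V = 63.3 mol/h.

L = 63.3 mol/h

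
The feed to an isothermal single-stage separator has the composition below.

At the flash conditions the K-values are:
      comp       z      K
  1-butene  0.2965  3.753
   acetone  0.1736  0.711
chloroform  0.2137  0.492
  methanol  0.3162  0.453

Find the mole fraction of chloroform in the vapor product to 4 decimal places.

Material balance + equilibrium reduce to Σ zᵢ(Kᵢ−1)/(1+V/F(Kᵢ−1)) = 0.
Feasibility: ΣzᵢKᵢ = 1.4846, Σzᵢ/Kᵢ = 1.4555 — both > 1, two phases present.
Newton–Raphson from V/F = 0.36:
  V/F = 0.3600: g = 0.00574, g' = -0.8142 → V/F = 0.3670
  V/F = 0.3670: g = 0.00003, g' = -0.8055 → V/F = 0.3671
Converged at V/F = 0.3671.
Compositions from xᵢ = zᵢ/(1+V/F(Kᵢ−1)), yᵢ = Kᵢxᵢ:
  1-butene: x = 0.1475, y = 0.5535
  acetone: x = 0.1942, y = 0.1381
  chloroform: x = 0.2627, y = 0.1292
  methanol: x = 0.3956, y = 0.1792

y_chloroform = 0.1292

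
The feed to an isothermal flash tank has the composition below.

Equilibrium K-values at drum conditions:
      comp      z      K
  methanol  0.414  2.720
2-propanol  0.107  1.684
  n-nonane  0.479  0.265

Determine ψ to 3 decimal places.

ψ = 0.380

Let ψ = V/F and solve Σ zᵢ(Kᵢ−1)/(1+ψ(Kᵢ−1)) = 0.
g(0) = ΣzᵢKᵢ − 1 = 0.433 and g(1) = 1 − Σzᵢ/Kᵢ = -1.023, so a root lies in (0, 1).
Newton iteration, ψ⁰ = 0.64:
  ψ = 0.640: g = -0.2749, g' = -1.224 → ψ = 0.415
  ψ = 0.415: g = -0.0345, g' = -0.983 → ψ = 0.380
Converged at ψ = 0.380.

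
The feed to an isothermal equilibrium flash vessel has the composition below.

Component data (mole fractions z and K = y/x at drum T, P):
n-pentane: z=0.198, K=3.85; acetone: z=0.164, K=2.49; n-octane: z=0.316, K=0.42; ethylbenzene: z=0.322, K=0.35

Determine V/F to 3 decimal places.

V/F = 0.291

Material balance + equilibrium reduce to Σ zᵢ(Kᵢ−1)/(1+V/F(Kᵢ−1)) = 0.
Check two-phase: ΣzᵢKᵢ = 1.416 > 1 and Σzᵢ/Kᵢ = 1.790 > 1, so g(0) = 0.416 > 0 and g(1) = -0.790 < 0.
Newton iteration, V/F⁰ = 0.5:
  V/F = 0.500: g = -0.1955, g' = -0.903 → V/F = 0.283
  V/F = 0.283: g = 0.0081, g' = -1.029 → V/F = 0.291
Converged at V/F = 0.291.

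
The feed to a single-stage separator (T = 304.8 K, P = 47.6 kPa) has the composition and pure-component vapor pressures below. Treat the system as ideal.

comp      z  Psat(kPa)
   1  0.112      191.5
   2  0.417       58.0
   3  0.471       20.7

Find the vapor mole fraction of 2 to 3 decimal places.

y_2 = 0.487

Raoult's law: Kᵢ = Pᵢˢᵃᵗ/P = Pᵢˢᵃᵗ/47.6.
  K_1 = 191.5/47.6 = 4.02311, K_2 = 58.0/47.6 = 1.21849, K_3 = 20.7/47.6 = 0.43487
Let β = V/F and solve Σ zᵢ(Kᵢ−1)/(1+β(Kᵢ−1)) = 0.
Check two-phase: ΣzᵢKᵢ = 1.164 > 1 and Σzᵢ/Kᵢ = 1.453 > 1, so g(0) = 0.164 > 0 and g(1) = -0.453 < 0.
Newton–Raphson from β = 0.41:
  β = 0.410: g = -0.1116, g' = -0.476 → β = 0.175
  β = 0.175: g = 0.0136, g' = -0.641 → β = 0.197
Converged at β = 0.197.
Compositions from xᵢ = zᵢ/(1+β(Kᵢ−1)), yᵢ = Kᵢxᵢ:
  1: x = 0.070, y = 0.282
  2: x = 0.400, y = 0.487
  3: x = 0.530, y = 0.230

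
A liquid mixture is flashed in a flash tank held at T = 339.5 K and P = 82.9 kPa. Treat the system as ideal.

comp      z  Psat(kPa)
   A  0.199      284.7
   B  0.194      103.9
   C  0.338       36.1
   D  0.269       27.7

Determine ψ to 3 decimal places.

ψ = 0.144

Raoult's law: Kᵢ = Pᵢˢᵃᵗ/P = Pᵢˢᵃᵗ/82.9.
  K_A = 284.7/82.9 = 3.43426, K_B = 103.9/82.9 = 1.25332, K_C = 36.1/82.9 = 0.43546, K_D = 27.7/82.9 = 0.33414
Rachford–Rice: g(ψ) = Σ zᵢ(Kᵢ−1)/(1+ψ(Kᵢ−1)) = 0.
Check two-phase: ΣzᵢKᵢ = 1.164 > 1 and Σzᵢ/Kᵢ = 1.794 > 1, so g(0) = 0.164 > 0 and g(1) = -0.794 < 0.
Newton iteration, ψ⁰ = 0.5:
  ψ = 0.500: g = -0.2723, g' = -0.727 → ψ = 0.125
  ψ = 0.125: g = 0.0180, g' = -0.971 → ψ = 0.144
Converged at ψ = 0.144.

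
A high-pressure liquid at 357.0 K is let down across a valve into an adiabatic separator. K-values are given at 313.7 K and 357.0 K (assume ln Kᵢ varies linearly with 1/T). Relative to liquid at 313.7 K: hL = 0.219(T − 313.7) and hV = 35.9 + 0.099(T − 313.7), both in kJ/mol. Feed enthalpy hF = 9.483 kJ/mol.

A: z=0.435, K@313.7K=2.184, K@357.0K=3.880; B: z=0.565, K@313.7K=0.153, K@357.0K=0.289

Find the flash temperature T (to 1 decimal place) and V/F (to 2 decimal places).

T = 326.9 K, V/F = 0.19

Adiabatic flash: solve Rachford–Rice at each trial T, then check hF = ψ·hV(T) + (1−ψ)·hL(T).
  T = 313.7 K: K = (2.184, 0.153), RR gives ψ = 0.036, H_out = 1.306 kJ/mol
  T = 357.0 K: K = (3.880, 0.289), RR gives ψ = 0.416, H_out = 22.244 kJ/mol
  T = 335.4 K: K = (2.967, 0.215), RR gives ψ = 0.267, H_out = 13.637 kJ/mol
  T = 324.5 K: K = (2.557, 0.182), RR gives ψ = 0.169, H_out = 8.214 kJ/mol
  T = 329.9 K: K = (2.756, 0.198), RR gives ψ = 0.221, H_out = 11.039 kJ/mol
  T = 327.2 K: K = (2.656, 0.190), RR gives ψ = 0.196, H_out = 9.666 kJ/mol
  T = 325.9 K: K = (2.608, 0.186), RR gives ψ = 0.183, H_out = 8.978 kJ/mol
Linear interpolation between T = 325.9 (H_out = 8.978) and T = 327.2 (H_out = 9.666) on hF = 9.483 gives T ≈ 326.9 K, at which ψ = 0.19.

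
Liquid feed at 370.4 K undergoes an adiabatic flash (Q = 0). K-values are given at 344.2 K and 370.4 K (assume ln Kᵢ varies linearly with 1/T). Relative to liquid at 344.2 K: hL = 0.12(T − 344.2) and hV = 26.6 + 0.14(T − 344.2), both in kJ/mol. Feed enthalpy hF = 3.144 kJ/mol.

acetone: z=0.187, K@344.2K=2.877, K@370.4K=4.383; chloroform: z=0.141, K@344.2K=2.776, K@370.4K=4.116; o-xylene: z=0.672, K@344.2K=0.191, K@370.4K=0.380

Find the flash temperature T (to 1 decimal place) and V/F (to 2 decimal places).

Adiabatic flash: solve Rachford–Rice at each trial T, then check hF = ψ·hV(T) + (1−ψ)·hL(T).
  T = 344.2 K: K = (2.877, 2.776, 0.191), RR gives ψ = 0.039, H_out = 1.035 kJ/mol
  T = 370.4 K: K = (4.383, 4.116, 0.380), RR gives ψ = 0.323, H_out = 11.912 kJ/mol
  T = 357.3 K: K = (3.579, 3.405, 0.273), RR gives ψ = 0.183, H_out = 6.476 kJ/mol
  T = 350.8 K: K = (3.218, 3.083, 0.229), RR gives ψ = 0.114, H_out = 3.850 kJ/mol
  T = 347.5 K: K = (3.044, 2.927, 0.209), RR gives ψ = 0.078, H_out = 2.471 kJ/mol
  T = 349.1 K: K = (3.128, 3.002, 0.219), RR gives ψ = 0.096, H_out = 3.146 kJ/mol
Linear interpolation between T = 347.5 (H_out = 2.471) and T = 349.1 (H_out = 3.146) on hF = 3.144 gives T ≈ 349.1 K, at which ψ = 0.10.

T = 349.1 K, V/F = 0.10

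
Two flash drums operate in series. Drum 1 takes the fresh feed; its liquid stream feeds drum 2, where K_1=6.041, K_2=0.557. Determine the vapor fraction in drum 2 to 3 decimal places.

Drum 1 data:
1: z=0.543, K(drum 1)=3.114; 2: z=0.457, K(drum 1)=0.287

V/F (drum 2) = 0.421

Drum 1:
Let ψ₁ = V/F and solve Σ zᵢ(Kᵢ−1)/(1+ψ₁(Kᵢ−1)) = 0.
Feasibility: ΣzᵢKᵢ = 1.822, Σzᵢ/Kᵢ = 1.767 — both > 1, two phases present.
Binary case is linear: z₁(K₁−1)(1+ψ₁(K₂−1)) + z₂(K₂−1)(1+ψ₁(K₁−1)) = 0
⇒ ψ₁ = [z₁(K₁−1)+z₂(K₂−1)] / [−(K₁−1)(K₂−1)] = 0.8221/1.5073 = 0.545
Drum-1 compositions:
  1: x = 0.252, y = 0.785
  2: x = 0.748, y = 0.215
Drum-2 feed = drum-1 liquid: z₂ = (0.2522, 0.7478).
Drum 2:
Material balance + equilibrium reduce to Σ zᵢ(Kᵢ−1)/(1+ψ₂(Kᵢ−1)) = 0.
Check two-phase: ΣzᵢKᵢ = 1.940 > 1 and Σzᵢ/Kᵢ = 1.384 > 1, so g(0) = 0.940 > 0 and g(1) = -0.384 < 0.
Newton iteration, ψ₂⁰ = 0.65:
  ψ₂ = 0.650: g = -0.1679, g' = -0.640 → ψ₂ = 0.388
  ψ₂ = 0.388: g = 0.0305, g' = -0.949 → ψ₂ = 0.420
  ψ₂ = 0.420: g = 0.0011, g' = -0.882 → ψ₂ = 0.421
Converged at ψ₂ = 0.421.
  1: x = 0.081, y = 0.488
  2: x = 0.919, y = 0.512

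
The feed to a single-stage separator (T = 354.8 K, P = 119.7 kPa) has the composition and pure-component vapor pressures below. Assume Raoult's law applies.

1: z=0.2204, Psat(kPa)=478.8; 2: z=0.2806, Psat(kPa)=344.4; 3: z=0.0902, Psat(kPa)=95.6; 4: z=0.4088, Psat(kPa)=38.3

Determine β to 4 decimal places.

Raoult's law: Kᵢ = Pᵢˢᵃᵗ/P = Pᵢˢᵃᵗ/119.7.
  K_1 = 478.8/119.7 = 4.000000, K_2 = 344.4/119.7 = 2.877193, K_3 = 95.6/119.7 = 0.798663, K_4 = 38.3/119.7 = 0.319967
Let β = V/F and solve Σ zᵢ(Kᵢ−1)/(1+β(Kᵢ−1)) = 0.
Feasibility: ΣzᵢKᵢ = 1.8918, Σzᵢ/Kᵢ = 1.5432 — both > 1, two phases present.
Newton–Raphson from β = 0.5:
  β = 0.5000: g = 0.09478, g' = -1.0190 → β = 0.5930
  β = 0.5930: g = 0.00070, g' = -1.0139 → β = 0.5937
Converged at β = 0.5937.

β = 0.5937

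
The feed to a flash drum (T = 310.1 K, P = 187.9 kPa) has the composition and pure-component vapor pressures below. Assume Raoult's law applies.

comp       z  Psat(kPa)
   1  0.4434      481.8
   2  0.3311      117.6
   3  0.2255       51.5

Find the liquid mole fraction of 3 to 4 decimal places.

Raoult's law: Kᵢ = Pᵢˢᵃᵗ/P = Pᵢˢᵃᵗ/187.9.
  K_1 = 481.8/187.9 = 2.564130, K_2 = 117.6/187.9 = 0.625865, K_3 = 51.5/187.9 = 0.274082
Let ψ = V/F and solve Σ zᵢ(Kᵢ−1)/(1+ψ(Kᵢ−1)) = 0.
Check two-phase: ΣzᵢKᵢ = 1.4060 > 1 and Σzᵢ/Kᵢ = 1.5247 > 1, so g(0) = 0.4060 > 0 and g(1) = -0.5247 < 0.
Iterate (Newton) starting at ψ = 0.57:
  ψ = 0.5700: g = -0.07004, g' = -0.7238 → ψ = 0.4732
  ψ = 0.4732: g = -0.00135, g' = -0.7024 → ψ = 0.4713
Converged at ψ = 0.4713.
Compositions from xᵢ = zᵢ/(1+ψ(Kᵢ−1)), yᵢ = Kᵢxᵢ:
  1: x = 0.2552, y = 0.6545
  2: x = 0.4020, y = 0.2516
  3: x = 0.3428, y = 0.0939

x_3 = 0.3428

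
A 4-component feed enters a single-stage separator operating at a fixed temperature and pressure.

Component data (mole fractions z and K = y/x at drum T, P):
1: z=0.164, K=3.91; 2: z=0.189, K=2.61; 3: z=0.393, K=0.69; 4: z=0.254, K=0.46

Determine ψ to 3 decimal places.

ψ = 0.555

Newton–Raphson from ψ = 0.62:
  ψ = 0.620: g = -0.0345, g' = -0.525 → ψ = 0.554
  ψ = 0.554: g = 0.0007, g' = -0.546 → ψ = 0.555
Converged at ψ = 0.555.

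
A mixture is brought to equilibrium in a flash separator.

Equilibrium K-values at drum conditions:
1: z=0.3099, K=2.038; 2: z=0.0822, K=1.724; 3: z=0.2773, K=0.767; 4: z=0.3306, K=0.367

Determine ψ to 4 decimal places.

ψ = 0.2244

Rachford–Rice: g(ψ) = Σ zᵢ(Kᵢ−1)/(1+ψ(Kᵢ−1)) = 0.
Feasibility: ΣzᵢKᵢ = 1.1073, Σzᵢ/Kᵢ = 1.4621 — both > 1, two phases present.
Newton–Raphson from ψ = 0.44:
  ψ = 0.4400: g = -0.09609, g' = -0.4553 → ψ = 0.2290
  ψ = 0.2290: g = -0.00203, g' = -0.4477 → ψ = 0.2244
Converged at ψ = 0.2244.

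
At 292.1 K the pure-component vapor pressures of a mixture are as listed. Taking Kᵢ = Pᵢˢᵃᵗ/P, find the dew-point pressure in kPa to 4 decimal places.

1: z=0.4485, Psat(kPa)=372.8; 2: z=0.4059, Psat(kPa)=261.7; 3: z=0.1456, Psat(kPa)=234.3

At the dew point ψ → 1, so Σzᵢ/Kᵢ = 1 with Kᵢ = Pᵢˢᵃᵗ/P ⇒ 1/P = Σzᵢ/Pᵢˢᵃᵗ.
1/P = 0.4485/372.8 + 0.4059/261.7 + 0.1456/234.3 = 0.0033755 ⇒ P = 296.2528 kPa

Pdew = 296.2528 kPa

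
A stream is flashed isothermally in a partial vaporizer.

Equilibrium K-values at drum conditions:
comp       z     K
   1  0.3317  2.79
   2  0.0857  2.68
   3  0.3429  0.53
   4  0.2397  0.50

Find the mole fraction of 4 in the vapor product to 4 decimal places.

y_4 = 0.1637

Let β = V/F and solve Σ zᵢ(Kᵢ−1)/(1+β(Kᵢ−1)) = 0.
Check two-phase: ΣzᵢKᵢ = 1.4567 > 1 and Σzᵢ/Kᵢ = 1.2772 > 1, so g(0) = 0.4567 > 0 and g(1) = -0.2772 < 0.
Iterate (Newton) starting at β = 0.5:
  β = 0.5000: g = 0.02110, g' = -0.6034 → β = 0.5350
  β = 0.5350: g = 0.00022, g' = -0.5913 → β = 0.5353
Converged at β = 0.5353.
Compositions from xᵢ = zᵢ/(1+β(Kᵢ−1)), yᵢ = Kᵢxᵢ:
  1: x = 0.1694, y = 0.4726
  2: x = 0.0451, y = 0.1209
  3: x = 0.4582, y = 0.2428
  4: x = 0.3273, y = 0.1637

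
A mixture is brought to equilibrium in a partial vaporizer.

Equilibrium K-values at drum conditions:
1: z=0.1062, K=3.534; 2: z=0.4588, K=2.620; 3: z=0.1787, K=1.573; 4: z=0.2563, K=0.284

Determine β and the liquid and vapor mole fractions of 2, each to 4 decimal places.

β = 0.8483, x_2 = 0.1932, y_2 = 0.5063

Let β = V/F and solve Σ zᵢ(Kᵢ−1)/(1+β(Kᵢ−1)) = 0.
Feasibility: ΣzᵢKᵢ = 1.9313, Σzᵢ/Kᵢ = 1.2212 — both > 1, two phases present.
Newton–Raphson from β = 0.46:
  β = 0.4600: g = 0.35755, g' = -0.8696 → β = 0.8712
  β = 0.8712: g = -0.02729, g' = -1.2276 → β = 0.8489
  β = 0.8489: g = -0.00074, g' = -1.1630 → β = 0.8483
Converged at β = 0.8483.
Compositions from xᵢ = zᵢ/(1+β(Kᵢ−1)), yᵢ = Kᵢxᵢ:
  1: x = 0.0337, y = 0.1192
  2: x = 0.1932, y = 0.5063
  3: x = 0.1202, y = 0.1892
  4: x = 0.6528, y = 0.1854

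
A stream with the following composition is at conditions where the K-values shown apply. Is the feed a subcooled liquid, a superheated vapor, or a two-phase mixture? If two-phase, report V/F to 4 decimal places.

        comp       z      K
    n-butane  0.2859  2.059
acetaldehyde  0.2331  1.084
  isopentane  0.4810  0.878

ΣzᵢKᵢ = 1.2637; Σzᵢ/Kᵢ = 0.9017.
Since Σzᵢ/Kᵢ < 1 the mixture is above its dew point — single vapor phase.

superheated vapor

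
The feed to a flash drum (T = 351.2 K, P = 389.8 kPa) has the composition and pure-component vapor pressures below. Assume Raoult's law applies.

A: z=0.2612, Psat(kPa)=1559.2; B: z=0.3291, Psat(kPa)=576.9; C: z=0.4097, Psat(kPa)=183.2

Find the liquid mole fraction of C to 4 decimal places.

x_C = 0.6768

Raoult's law: Kᵢ = Pᵢˢᵃᵗ/P = Pᵢˢᵃᵗ/389.8.
  K_A = 1559.2/389.8 = 4.000000, K_B = 576.9/389.8 = 1.479990, K_C = 183.2/389.8 = 0.469985
Let ψ = V/F and solve Σ zᵢ(Kᵢ−1)/(1+ψ(Kᵢ−1)) = 0.
Feasibility: ΣzᵢKᵢ = 1.7244, Σzᵢ/Kᵢ = 1.1594 — both > 1, two phases present.
Newton–Raphson from ψ = 0.43:
  ψ = 0.4300: g = 0.19188, g' = -0.6934 → ψ = 0.7067
  ψ = 0.7067: g = 0.02190, g' = -0.5780 → ψ = 0.7446
Converged at ψ = 0.7446.
Compositions from xᵢ = zᵢ/(1+ψ(Kᵢ−1)), yᵢ = Kᵢxᵢ:
  A: x = 0.0808, y = 0.3231
  B: x = 0.2425, y = 0.3588
  C: x = 0.6768, y = 0.3181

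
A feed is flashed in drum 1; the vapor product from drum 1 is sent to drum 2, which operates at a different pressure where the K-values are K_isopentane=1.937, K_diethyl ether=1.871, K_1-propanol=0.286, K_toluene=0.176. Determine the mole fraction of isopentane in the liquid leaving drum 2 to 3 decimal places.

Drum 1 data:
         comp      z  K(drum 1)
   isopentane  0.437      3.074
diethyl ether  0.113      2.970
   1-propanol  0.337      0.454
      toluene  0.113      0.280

Drum 1:
Let ψ₁ = V/F and solve Σ zᵢ(Kᵢ−1)/(1+ψ₁(Kᵢ−1)) = 0.
g(0) = ΣzᵢKᵢ − 1 = 0.864 and g(1) = 1 − Σzᵢ/Kᵢ = -0.326, so a root lies in (0, 1).
Iterate (Newton) starting at ψ₁ = 0.39:
  ψ₁ = 0.390: g = 0.2800, g' = -0.990 → ψ₁ = 0.673
  ψ₁ = 0.673: g = 0.0254, g' = -0.880 → ψ₁ = 0.702
Converged at ψ₁ = 0.702.
Drum-1 compositions:
  isopentane: x = 0.178, y = 0.547
  diethyl ether: x = 0.047, y = 0.141
  1-propanol: x = 0.546, y = 0.248
  toluene: x = 0.228, y = 0.064
Drum-2 feed = drum-1 vapor: z₂ = (0.5472, 0.1409, 0.2480, 0.0639).
Drum 2:
Let ψ₂ = V/F and solve Σ zᵢ(Kᵢ−1)/(1+ψ₂(Kᵢ−1)) = 0.
Check two-phase: ΣzᵢKᵢ = 1.406 > 1 and Σzᵢ/Kᵢ = 1.588 > 1, so g(0) = 0.406 > 0 and g(1) = -0.588 < 0.
Iterate (Newton) starting at ψ₂ = 0.5:
  ψ₂ = 0.500: g = 0.0697, g' = -0.706 → ψ₂ = 0.599
  ψ₂ = 0.599: g = -0.0041, g' = -0.798 → ψ₂ = 0.594
Converged at ψ₂ = 0.594.
  isopentane: x = 0.352, y = 0.681
  diethyl ether: x = 0.093, y = 0.174
  1-propanol: x = 0.430, y = 0.123
  toluene: x = 0.125, y = 0.022

x_isopentane (drum 2) = 0.352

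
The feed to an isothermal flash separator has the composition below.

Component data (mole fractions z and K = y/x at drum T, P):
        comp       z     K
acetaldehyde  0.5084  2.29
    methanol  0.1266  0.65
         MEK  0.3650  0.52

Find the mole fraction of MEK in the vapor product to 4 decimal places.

y_MEK = 0.2963

Let ψ = V/F and solve Σ zᵢ(Kᵢ−1)/(1+ψ(Kᵢ−1)) = 0.
g(0) = ΣzᵢKᵢ − 1 = 0.4363 and g(1) = 1 − Σzᵢ/Kᵢ = -0.1187, so a root lies in (0, 1).
Newton iteration, ψ⁰ = 0.5:
  ψ = 0.5000: g = 0.11445, g' = -0.4810 → ψ = 0.7379
  ψ = 0.7379: g = 0.00496, g' = -0.4519 → ψ = 0.7489
Converged at ψ = 0.7489.
Compositions from xᵢ = zᵢ/(1+ψ(Kᵢ−1)), yᵢ = Kᵢxᵢ:
  acetaldehyde: x = 0.2586, y = 0.5922
  methanol: x = 0.1716, y = 0.1115
  MEK: x = 0.5698, y = 0.2963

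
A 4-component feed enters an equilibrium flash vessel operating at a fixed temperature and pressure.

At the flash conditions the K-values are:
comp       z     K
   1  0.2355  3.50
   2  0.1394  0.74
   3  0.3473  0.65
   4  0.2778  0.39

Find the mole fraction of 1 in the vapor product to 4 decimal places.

Let ψ = V/F and solve Σ zᵢ(Kᵢ−1)/(1+ψ(Kᵢ−1)) = 0.
Check two-phase: ΣzᵢKᵢ = 1.2615 > 1 and Σzᵢ/Kᵢ = 1.5023 > 1, so g(0) = 0.2615 > 0 and g(1) = -0.5023 < 0.
Newton–Raphson from ψ = 0.54:
  ψ = 0.5400: g = -0.19421, g' = -0.5738 → ψ = 0.2015
  ψ = 0.2015: g = 0.02925, g' = -0.8449 → ψ = 0.2362
  ψ = 0.2362: g = 0.00109, g' = -0.7843 → ψ = 0.2375
Converged at ψ = 0.2376.
Compositions from xᵢ = zᵢ/(1+ψ(Kᵢ−1)), yᵢ = Kᵢxᵢ:
  1: x = 0.1478, y = 0.5171
  2: x = 0.1486, y = 0.1099
  3: x = 0.3788, y = 0.2462
  4: x = 0.3249, y = 0.1267

y_1 = 0.5171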